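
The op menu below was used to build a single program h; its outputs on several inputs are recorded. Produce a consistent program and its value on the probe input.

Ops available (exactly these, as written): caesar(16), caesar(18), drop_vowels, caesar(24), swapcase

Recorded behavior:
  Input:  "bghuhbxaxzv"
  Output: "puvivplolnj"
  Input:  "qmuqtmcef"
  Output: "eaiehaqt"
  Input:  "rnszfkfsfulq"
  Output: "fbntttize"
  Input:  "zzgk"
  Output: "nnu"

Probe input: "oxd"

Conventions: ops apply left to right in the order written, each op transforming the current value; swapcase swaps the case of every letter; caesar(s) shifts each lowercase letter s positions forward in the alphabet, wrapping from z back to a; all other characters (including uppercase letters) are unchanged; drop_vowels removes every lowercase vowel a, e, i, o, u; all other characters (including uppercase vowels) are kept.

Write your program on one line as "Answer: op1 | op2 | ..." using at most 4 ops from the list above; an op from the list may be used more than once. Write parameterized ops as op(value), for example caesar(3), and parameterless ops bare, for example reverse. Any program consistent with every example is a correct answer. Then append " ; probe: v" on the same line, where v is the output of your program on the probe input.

caesar(16) | drop_vowels | caesar(24) ; probe: "lr"

Check, running the answer program on each example:
  "bghuhbxaxzv" -> "rwxkxrnqnpl" -> "rwxkxrnqnpl" -> "puvivplolnj"
  "qmuqtmcef" -> "gckgjcsuv" -> "gckgjcsv" -> "eaiehaqt"
  "rnszfkfsfulq" -> "hdipvavivkbg" -> "hdpvvvkbg" -> "fbntttize"
  "zzgk" -> "ppwa" -> "ppw" -> "nnu"
  probe: "oxd" -> "ent" -> "nt" -> "lr"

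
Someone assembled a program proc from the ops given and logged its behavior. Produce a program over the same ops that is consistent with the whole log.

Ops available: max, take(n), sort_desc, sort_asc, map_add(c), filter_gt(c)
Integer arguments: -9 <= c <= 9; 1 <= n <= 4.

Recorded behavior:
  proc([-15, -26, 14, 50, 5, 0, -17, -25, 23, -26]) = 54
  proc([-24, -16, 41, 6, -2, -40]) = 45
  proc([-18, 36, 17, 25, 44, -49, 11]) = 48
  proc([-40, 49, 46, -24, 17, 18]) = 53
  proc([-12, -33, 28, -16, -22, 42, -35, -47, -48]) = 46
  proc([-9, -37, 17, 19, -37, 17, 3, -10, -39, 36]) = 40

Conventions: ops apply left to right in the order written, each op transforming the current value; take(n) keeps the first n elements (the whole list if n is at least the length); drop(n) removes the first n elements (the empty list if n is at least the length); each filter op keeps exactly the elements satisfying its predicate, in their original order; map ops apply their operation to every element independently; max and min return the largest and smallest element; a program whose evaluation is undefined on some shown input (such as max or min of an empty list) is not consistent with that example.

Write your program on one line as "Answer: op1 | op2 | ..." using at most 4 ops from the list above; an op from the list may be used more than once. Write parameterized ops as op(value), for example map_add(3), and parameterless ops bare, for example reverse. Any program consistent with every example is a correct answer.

map_add(4) | sort_asc | filter_gt(-5) | max

Check, running the answer program on each example:
  [-15, -26, 14, 50, 5, 0, -17, -25, 23, -26] -> [-11, -22, 18, 54, 9, 4, -13, -21, 27, -22] -> [-22, -22, -21, -13, -11, 4, 9, 18, 27, 54] -> [4, 9, 18, 27, 54] -> 54
  [-24, -16, 41, 6, -2, -40] -> [-20, -12, 45, 10, 2, -36] -> [-36, -20, -12, 2, 10, 45] -> [2, 10, 45] -> 45
  [-18, 36, 17, 25, 44, -49, 11] -> [-14, 40, 21, 29, 48, -45, 15] -> [-45, -14, 15, 21, 29, 40, 48] -> [15, 21, 29, 40, 48] -> 48
  [-40, 49, 46, -24, 17, 18] -> [-36, 53, 50, -20, 21, 22] -> [-36, -20, 21, 22, 50, 53] -> [21, 22, 50, 53] -> 53
  [-12, -33, 28, -16, -22, 42, -35, -47, -48] -> [-8, -29, 32, -12, -18, 46, -31, -43, -44] -> [-44, -43, -31, -29, -18, -12, -8, 32, 46] -> [32, 46] -> 46
  [-9, -37, 17, 19, -37, 17, 3, -10, -39, 36] -> [-5, -33, 21, 23, -33, 21, 7, -6, -35, 40] -> [-35, -33, -33, -6, -5, 7, 21, 21, 23, 40] -> [7, 21, 21, 23, 40] -> 40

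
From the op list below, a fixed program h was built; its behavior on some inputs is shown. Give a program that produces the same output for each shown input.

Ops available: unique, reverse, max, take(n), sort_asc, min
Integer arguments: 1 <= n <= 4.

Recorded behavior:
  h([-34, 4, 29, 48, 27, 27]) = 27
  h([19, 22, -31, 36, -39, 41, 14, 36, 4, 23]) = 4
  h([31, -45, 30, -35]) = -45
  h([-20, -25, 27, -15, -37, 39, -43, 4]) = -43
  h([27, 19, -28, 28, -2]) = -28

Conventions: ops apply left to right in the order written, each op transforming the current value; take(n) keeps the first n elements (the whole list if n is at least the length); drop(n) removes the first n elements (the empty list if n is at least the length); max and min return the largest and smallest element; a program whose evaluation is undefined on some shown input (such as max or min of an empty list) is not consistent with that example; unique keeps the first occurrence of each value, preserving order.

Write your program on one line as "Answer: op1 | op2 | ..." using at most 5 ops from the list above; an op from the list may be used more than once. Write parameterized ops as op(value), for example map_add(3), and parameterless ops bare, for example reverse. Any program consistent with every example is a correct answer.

reverse | take(3) | sort_asc | min

Check, running the answer program on each example:
  [-34, 4, 29, 48, 27, 27] -> [27, 27, 48, 29, 4, -34] -> [27, 27, 48] -> [27, 27, 48] -> 27
  [19, 22, -31, 36, -39, 41, 14, 36, 4, 23] -> [23, 4, 36, 14, 41, -39, 36, -31, 22, 19] -> [23, 4, 36] -> [4, 23, 36] -> 4
  [31, -45, 30, -35] -> [-35, 30, -45, 31] -> [-35, 30, -45] -> [-45, -35, 30] -> -45
  [-20, -25, 27, -15, -37, 39, -43, 4] -> [4, -43, 39, -37, -15, 27, -25, -20] -> [4, -43, 39] -> [-43, 4, 39] -> -43
  [27, 19, -28, 28, -2] -> [-2, 28, -28, 19, 27] -> [-2, 28, -28] -> [-28, -2, 28] -> -28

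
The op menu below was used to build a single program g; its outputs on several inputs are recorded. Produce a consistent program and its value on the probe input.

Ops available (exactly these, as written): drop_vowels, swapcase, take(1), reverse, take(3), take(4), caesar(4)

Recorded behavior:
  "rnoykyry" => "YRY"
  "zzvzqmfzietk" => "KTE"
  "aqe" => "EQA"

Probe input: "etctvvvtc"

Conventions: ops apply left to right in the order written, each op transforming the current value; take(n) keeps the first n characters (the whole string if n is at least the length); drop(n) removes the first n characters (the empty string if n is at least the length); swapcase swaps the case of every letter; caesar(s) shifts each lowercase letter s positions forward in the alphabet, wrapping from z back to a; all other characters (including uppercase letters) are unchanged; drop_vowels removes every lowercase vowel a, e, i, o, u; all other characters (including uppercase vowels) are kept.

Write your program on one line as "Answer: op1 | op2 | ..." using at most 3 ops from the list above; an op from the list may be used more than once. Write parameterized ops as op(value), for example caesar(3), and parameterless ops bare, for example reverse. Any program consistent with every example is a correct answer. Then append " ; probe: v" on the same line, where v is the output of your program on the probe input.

reverse | swapcase | take(3) ; probe: "CTV"

Check, running the answer program on each example:
  "rnoykyry" -> "yrykyonr" -> "YRYKYONR" -> "YRY"
  "zzvzqmfzietk" -> "kteizfmqzvzz" -> "KTEIZFMQZVZZ" -> "KTE"
  "aqe" -> "eqa" -> "EQA" -> "EQA"
  probe: "etctvvvtc" -> "ctvvvtcte" -> "CTVVVTCTE" -> "CTV"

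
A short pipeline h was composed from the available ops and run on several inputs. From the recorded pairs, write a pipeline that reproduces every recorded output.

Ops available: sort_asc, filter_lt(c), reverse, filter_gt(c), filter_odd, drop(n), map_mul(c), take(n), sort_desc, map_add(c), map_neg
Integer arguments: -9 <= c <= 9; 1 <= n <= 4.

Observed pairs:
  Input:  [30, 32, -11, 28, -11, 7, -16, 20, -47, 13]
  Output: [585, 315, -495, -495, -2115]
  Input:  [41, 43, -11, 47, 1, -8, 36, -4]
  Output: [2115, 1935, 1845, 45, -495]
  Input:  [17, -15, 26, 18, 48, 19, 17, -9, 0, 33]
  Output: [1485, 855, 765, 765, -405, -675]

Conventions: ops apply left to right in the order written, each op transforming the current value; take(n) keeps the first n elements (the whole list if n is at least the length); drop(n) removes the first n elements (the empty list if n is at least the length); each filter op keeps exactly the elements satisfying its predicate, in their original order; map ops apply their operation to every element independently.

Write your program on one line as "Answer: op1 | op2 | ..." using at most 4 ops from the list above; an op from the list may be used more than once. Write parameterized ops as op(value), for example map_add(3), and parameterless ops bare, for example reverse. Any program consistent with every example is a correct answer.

sort_desc | map_mul(-9) | filter_odd | map_mul(-5)

Check, running the answer program on each example:
  [30, 32, -11, 28, -11, 7, -16, 20, -47, 13] -> [32, 30, 28, 20, 13, 7, -11, -11, -16, -47] -> [-288, -270, -252, -180, -117, -63, 99, 99, 144, 423] -> [-117, -63, 99, 99, 423] -> [585, 315, -495, -495, -2115]
  [41, 43, -11, 47, 1, -8, 36, -4] -> [47, 43, 41, 36, 1, -4, -8, -11] -> [-423, -387, -369, -324, -9, 36, 72, 99] -> [-423, -387, -369, -9, 99] -> [2115, 1935, 1845, 45, -495]
  [17, -15, 26, 18, 48, 19, 17, -9, 0, 33] -> [48, 33, 26, 19, 18, 17, 17, 0, -9, -15] -> [-432, -297, -234, -171, -162, -153, -153, 0, 81, 135] -> [-297, -171, -153, -153, 81, 135] -> [1485, 855, 765, 765, -405, -675]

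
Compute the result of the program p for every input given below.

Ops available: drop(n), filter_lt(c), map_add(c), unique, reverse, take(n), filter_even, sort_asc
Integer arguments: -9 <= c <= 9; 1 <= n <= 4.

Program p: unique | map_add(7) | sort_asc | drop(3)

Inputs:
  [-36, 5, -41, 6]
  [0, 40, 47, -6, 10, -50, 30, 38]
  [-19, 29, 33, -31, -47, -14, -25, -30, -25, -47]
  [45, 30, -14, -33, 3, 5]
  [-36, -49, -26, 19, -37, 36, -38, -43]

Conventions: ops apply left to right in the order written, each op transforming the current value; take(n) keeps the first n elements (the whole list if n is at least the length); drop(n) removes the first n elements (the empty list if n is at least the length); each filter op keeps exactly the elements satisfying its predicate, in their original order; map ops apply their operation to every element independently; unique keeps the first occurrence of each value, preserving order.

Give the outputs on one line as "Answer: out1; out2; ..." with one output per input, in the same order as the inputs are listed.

[13]; [17, 37, 45, 47, 54]; [-18, -12, -7, 36, 40]; [12, 37, 52]; [-30, -29, -19, 26, 43]

Execution, op by op:
  [-36, 5, -41, 6] -> [-36, 5, -41, 6] -> [-29, 12, -34, 13] -> [-34, -29, 12, 13] -> [13]
  [0, 40, 47, -6, 10, -50, 30, 38] -> [0, 40, 47, -6, 10, -50, 30, 38] -> [7, 47, 54, 1, 17, -43, 37, 45] -> [-43, 1, 7, 17, 37, 45, 47, 54] -> [17, 37, 45, 47, 54]
  [-19, 29, 33, -31, -47, -14, -25, -30, -25, -47] -> [-19, 29, 33, -31, -47, -14, -25, -30] -> [-12, 36, 40, -24, -40, -7, -18, -23] -> [-40, -24, -23, -18, -12, -7, 36, 40] -> [-18, -12, -7, 36, 40]
  [45, 30, -14, -33, 3, 5] -> [45, 30, -14, -33, 3, 5] -> [52, 37, -7, -26, 10, 12] -> [-26, -7, 10, 12, 37, 52] -> [12, 37, 52]
  [-36, -49, -26, 19, -37, 36, -38, -43] -> [-36, -49, -26, 19, -37, 36, -38, -43] -> [-29, -42, -19, 26, -30, 43, -31, -36] -> [-42, -36, -31, -30, -29, -19, 26, 43] -> [-30, -29, -19, 26, 43]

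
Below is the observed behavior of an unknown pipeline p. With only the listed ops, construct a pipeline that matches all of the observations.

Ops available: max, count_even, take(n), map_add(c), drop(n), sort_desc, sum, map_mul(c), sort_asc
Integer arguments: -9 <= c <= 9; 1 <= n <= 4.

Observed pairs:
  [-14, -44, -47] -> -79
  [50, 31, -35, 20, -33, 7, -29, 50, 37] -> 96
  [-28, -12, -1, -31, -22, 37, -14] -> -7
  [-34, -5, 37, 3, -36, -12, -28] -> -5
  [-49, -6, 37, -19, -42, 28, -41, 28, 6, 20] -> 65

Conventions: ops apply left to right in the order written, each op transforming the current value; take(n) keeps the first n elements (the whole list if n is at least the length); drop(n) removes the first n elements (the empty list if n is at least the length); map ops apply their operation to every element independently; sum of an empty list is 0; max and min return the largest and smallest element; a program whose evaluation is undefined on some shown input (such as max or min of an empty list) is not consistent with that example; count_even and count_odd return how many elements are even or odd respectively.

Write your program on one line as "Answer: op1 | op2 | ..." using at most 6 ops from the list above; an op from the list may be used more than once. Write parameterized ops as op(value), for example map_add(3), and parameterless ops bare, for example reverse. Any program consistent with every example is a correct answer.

drop(1) | sort_desc | map_add(-3) | map_add(9) | sum

Check, running the answer program on each example:
  [-14, -44, -47] -> [-44, -47] -> [-44, -47] -> [-47, -50] -> [-38, -41] -> -79
  [50, 31, -35, 20, -33, 7, -29, 50, 37] -> [31, -35, 20, -33, 7, -29, 50, 37] -> [50, 37, 31, 20, 7, -29, -33, -35] -> [47, 34, 28, 17, 4, -32, -36, -38] -> [56, 43, 37, 26, 13, -23, -27, -29] -> 96
  [-28, -12, -1, -31, -22, 37, -14] -> [-12, -1, -31, -22, 37, -14] -> [37, -1, -12, -14, -22, -31] -> [34, -4, -15, -17, -25, -34] -> [43, 5, -6, -8, -16, -25] -> -7
  [-34, -5, 37, 3, -36, -12, -28] -> [-5, 37, 3, -36, -12, -28] -> [37, 3, -5, -12, -28, -36] -> [34, 0, -8, -15, -31, -39] -> [43, 9, 1, -6, -22, -30] -> -5
  [-49, -6, 37, -19, -42, 28, -41, 28, 6, 20] -> [-6, 37, -19, -42, 28, -41, 28, 6, 20] -> [37, 28, 28, 20, 6, -6, -19, -41, -42] -> [34, 25, 25, 17, 3, -9, -22, -44, -45] -> [43, 34, 34, 26, 12, 0, -13, -35, -36] -> 65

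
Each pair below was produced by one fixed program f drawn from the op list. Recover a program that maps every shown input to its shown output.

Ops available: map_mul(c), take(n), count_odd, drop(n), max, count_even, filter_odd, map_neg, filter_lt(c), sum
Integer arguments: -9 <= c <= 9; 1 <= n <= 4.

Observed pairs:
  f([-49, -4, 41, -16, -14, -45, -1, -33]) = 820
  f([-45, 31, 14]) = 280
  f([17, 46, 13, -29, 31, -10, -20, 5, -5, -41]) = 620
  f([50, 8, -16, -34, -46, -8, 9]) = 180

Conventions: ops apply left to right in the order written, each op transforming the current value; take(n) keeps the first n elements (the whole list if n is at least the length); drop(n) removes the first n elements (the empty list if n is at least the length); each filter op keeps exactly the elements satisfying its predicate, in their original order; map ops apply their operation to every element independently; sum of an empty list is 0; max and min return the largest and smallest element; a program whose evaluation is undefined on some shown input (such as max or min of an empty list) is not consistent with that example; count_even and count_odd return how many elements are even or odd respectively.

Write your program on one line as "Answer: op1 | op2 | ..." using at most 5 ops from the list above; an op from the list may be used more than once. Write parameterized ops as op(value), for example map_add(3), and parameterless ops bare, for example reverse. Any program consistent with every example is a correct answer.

map_mul(-5) | map_neg | drop(2) | map_mul(4) | max

Check, running the answer program on each example:
  [-49, -4, 41, -16, -14, -45, -1, -33] -> [245, 20, -205, 80, 70, 225, 5, 165] -> [-245, -20, 205, -80, -70, -225, -5, -165] -> [205, -80, -70, -225, -5, -165] -> [820, -320, -280, -900, -20, -660] -> 820
  [-45, 31, 14] -> [225, -155, -70] -> [-225, 155, 70] -> [70] -> [280] -> 280
  [17, 46, 13, -29, 31, -10, -20, 5, -5, -41] -> [-85, -230, -65, 145, -155, 50, 100, -25, 25, 205] -> [85, 230, 65, -145, 155, -50, -100, 25, -25, -205] -> [65, -145, 155, -50, -100, 25, -25, -205] -> [260, -580, 620, -200, -400, 100, -100, -820] -> 620
  [50, 8, -16, -34, -46, -8, 9] -> [-250, -40, 80, 170, 230, 40, -45] -> [250, 40, -80, -170, -230, -40, 45] -> [-80, -170, -230, -40, 45] -> [-320, -680, -920, -160, 180] -> 180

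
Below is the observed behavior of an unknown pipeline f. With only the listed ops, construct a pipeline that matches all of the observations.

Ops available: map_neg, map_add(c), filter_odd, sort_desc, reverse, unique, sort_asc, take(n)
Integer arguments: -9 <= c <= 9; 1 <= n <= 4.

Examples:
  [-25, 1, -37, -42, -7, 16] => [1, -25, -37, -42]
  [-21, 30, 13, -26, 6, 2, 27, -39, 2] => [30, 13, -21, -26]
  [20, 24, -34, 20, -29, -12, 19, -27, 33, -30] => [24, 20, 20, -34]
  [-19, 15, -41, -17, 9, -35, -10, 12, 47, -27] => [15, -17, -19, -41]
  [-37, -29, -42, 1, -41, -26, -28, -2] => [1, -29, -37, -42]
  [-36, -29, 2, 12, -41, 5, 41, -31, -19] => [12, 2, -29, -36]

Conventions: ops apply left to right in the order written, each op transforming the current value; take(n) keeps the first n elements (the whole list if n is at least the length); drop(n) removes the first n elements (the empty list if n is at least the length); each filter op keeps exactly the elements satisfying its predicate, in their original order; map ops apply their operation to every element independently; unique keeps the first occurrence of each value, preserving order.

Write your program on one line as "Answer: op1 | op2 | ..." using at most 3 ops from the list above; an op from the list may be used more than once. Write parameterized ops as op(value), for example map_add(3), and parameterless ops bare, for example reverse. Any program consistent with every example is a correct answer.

take(4) | sort_desc

Check, running the answer program on each example:
  [-25, 1, -37, -42, -7, 16] -> [-25, 1, -37, -42] -> [1, -25, -37, -42]
  [-21, 30, 13, -26, 6, 2, 27, -39, 2] -> [-21, 30, 13, -26] -> [30, 13, -21, -26]
  [20, 24, -34, 20, -29, -12, 19, -27, 33, -30] -> [20, 24, -34, 20] -> [24, 20, 20, -34]
  [-19, 15, -41, -17, 9, -35, -10, 12, 47, -27] -> [-19, 15, -41, -17] -> [15, -17, -19, -41]
  [-37, -29, -42, 1, -41, -26, -28, -2] -> [-37, -29, -42, 1] -> [1, -29, -37, -42]
  [-36, -29, 2, 12, -41, 5, 41, -31, -19] -> [-36, -29, 2, 12] -> [12, 2, -29, -36]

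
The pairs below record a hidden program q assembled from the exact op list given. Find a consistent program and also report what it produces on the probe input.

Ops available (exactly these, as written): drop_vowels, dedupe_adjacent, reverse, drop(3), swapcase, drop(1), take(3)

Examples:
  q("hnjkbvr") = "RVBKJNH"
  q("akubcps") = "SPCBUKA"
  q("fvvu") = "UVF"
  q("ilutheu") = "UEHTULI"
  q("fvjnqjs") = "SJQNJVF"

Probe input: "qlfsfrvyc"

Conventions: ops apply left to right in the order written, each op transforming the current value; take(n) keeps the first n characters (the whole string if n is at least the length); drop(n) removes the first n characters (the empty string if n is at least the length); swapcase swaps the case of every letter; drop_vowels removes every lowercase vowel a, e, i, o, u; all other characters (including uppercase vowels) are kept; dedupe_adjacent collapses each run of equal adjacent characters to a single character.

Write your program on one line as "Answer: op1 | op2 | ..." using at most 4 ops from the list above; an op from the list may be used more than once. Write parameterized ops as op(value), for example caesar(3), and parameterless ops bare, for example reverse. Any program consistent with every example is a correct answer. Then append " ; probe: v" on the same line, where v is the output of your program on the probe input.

dedupe_adjacent | reverse | swapcase ; probe: "CYVRFSFLQ"

Check, running the answer program on each example:
  "hnjkbvr" -> "hnjkbvr" -> "rvbkjnh" -> "RVBKJNH"
  "akubcps" -> "akubcps" -> "spcbuka" -> "SPCBUKA"
  "fvvu" -> "fvu" -> "uvf" -> "UVF"
  "ilutheu" -> "ilutheu" -> "uehtuli" -> "UEHTULI"
  "fvjnqjs" -> "fvjnqjs" -> "sjqnjvf" -> "SJQNJVF"
  probe: "qlfsfrvyc" -> "qlfsfrvyc" -> "cyvrfsflq" -> "CYVRFSFLQ"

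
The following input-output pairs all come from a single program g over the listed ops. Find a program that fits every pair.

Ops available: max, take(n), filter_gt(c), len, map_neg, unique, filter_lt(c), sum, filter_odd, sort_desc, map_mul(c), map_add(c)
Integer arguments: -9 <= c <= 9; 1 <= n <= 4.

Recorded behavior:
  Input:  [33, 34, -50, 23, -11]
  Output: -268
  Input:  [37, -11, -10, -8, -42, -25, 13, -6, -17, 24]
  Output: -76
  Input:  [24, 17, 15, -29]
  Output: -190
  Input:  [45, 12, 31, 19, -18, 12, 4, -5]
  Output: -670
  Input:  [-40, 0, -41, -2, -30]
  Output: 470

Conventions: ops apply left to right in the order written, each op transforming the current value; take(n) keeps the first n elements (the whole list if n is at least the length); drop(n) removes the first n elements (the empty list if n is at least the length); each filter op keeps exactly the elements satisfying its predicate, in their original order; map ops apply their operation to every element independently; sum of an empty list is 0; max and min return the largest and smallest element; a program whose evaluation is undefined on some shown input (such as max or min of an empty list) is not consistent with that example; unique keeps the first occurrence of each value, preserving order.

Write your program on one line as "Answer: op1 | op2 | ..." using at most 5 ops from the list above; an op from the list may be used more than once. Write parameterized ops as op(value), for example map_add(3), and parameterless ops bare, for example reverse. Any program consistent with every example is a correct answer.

map_mul(-6) | map_add(-9) | take(4) | map_add(2) | sum

Check, running the answer program on each example:
  [33, 34, -50, 23, -11] -> [-198, -204, 300, -138, 66] -> [-207, -213, 291, -147, 57] -> [-207, -213, 291, -147] -> [-205, -211, 293, -145] -> -268
  [37, -11, -10, -8, -42, -25, 13, -6, -17, 24] -> [-222, 66, 60, 48, 252, 150, -78, 36, 102, -144] -> [-231, 57, 51, 39, 243, 141, -87, 27, 93, -153] -> [-231, 57, 51, 39] -> [-229, 59, 53, 41] -> -76
  [24, 17, 15, -29] -> [-144, -102, -90, 174] -> [-153, -111, -99, 165] -> [-153, -111, -99, 165] -> [-151, -109, -97, 167] -> -190
  [45, 12, 31, 19, -18, 12, 4, -5] -> [-270, -72, -186, -114, 108, -72, -24, 30] -> [-279, -81, -195, -123, 99, -81, -33, 21] -> [-279, -81, -195, -123] -> [-277, -79, -193, -121] -> -670
  [-40, 0, -41, -2, -30] -> [240, 0, 246, 12, 180] -> [231, -9, 237, 3, 171] -> [231, -9, 237, 3] -> [233, -7, 239, 5] -> 470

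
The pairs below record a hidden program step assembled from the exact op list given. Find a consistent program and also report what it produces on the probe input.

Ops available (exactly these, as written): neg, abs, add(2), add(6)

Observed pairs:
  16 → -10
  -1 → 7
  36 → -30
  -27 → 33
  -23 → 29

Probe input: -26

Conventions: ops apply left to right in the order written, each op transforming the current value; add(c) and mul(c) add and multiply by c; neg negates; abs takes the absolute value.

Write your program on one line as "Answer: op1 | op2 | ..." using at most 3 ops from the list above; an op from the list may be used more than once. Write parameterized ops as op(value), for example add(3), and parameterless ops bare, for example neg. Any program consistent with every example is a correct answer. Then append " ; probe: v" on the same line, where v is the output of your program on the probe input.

neg | add(6) ; probe: 32

Check, running the answer program on each example:
  16 -> -16 -> -10
  -1 -> 1 -> 7
  36 -> -36 -> -30
  -27 -> 27 -> 33
  -23 -> 23 -> 29
  probe: -26 -> 26 -> 32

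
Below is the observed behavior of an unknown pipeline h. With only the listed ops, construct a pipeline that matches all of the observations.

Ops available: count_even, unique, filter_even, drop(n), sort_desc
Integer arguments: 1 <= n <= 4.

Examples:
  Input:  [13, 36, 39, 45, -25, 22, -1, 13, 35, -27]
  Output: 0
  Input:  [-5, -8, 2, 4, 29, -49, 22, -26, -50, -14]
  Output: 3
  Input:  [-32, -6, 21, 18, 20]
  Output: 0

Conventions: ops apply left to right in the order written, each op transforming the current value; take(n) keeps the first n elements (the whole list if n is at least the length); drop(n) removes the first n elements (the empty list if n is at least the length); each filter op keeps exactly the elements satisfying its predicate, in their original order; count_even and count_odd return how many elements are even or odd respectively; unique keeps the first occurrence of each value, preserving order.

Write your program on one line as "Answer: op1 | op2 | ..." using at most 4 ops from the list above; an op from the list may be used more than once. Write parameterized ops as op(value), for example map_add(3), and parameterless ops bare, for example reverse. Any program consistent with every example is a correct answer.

drop(3) | drop(4) | count_even

Check, running the answer program on each example:
  [13, 36, 39, 45, -25, 22, -1, 13, 35, -27] -> [45, -25, 22, -1, 13, 35, -27] -> [13, 35, -27] -> 0
  [-5, -8, 2, 4, 29, -49, 22, -26, -50, -14] -> [4, 29, -49, 22, -26, -50, -14] -> [-26, -50, -14] -> 3
  [-32, -6, 21, 18, 20] -> [18, 20] -> [] -> 0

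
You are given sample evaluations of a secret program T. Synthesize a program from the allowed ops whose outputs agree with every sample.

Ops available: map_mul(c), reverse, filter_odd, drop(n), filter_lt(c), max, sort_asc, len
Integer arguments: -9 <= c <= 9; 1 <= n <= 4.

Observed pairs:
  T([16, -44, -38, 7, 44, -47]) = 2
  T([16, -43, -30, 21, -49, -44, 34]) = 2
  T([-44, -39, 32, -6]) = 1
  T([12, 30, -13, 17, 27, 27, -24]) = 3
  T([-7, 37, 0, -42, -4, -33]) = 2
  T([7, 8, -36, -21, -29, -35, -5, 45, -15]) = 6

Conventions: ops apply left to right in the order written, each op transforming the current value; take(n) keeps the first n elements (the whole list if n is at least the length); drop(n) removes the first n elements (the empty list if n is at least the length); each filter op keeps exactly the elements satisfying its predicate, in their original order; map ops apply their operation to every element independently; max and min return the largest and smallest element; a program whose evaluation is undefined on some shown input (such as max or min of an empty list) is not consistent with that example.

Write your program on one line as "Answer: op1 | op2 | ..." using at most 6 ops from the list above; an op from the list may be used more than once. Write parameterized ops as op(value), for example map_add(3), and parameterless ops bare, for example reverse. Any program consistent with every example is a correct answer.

sort_asc | reverse | drop(2) | filter_odd | len

Check, running the answer program on each example:
  [16, -44, -38, 7, 44, -47] -> [-47, -44, -38, 7, 16, 44] -> [44, 16, 7, -38, -44, -47] -> [7, -38, -44, -47] -> [7, -47] -> 2
  [16, -43, -30, 21, -49, -44, 34] -> [-49, -44, -43, -30, 16, 21, 34] -> [34, 21, 16, -30, -43, -44, -49] -> [16, -30, -43, -44, -49] -> [-43, -49] -> 2
  [-44, -39, 32, -6] -> [-44, -39, -6, 32] -> [32, -6, -39, -44] -> [-39, -44] -> [-39] -> 1
  [12, 30, -13, 17, 27, 27, -24] -> [-24, -13, 12, 17, 27, 27, 30] -> [30, 27, 27, 17, 12, -13, -24] -> [27, 17, 12, -13, -24] -> [27, 17, -13] -> 3
  [-7, 37, 0, -42, -4, -33] -> [-42, -33, -7, -4, 0, 37] -> [37, 0, -4, -7, -33, -42] -> [-4, -7, -33, -42] -> [-7, -33] -> 2
  [7, 8, -36, -21, -29, -35, -5, 45, -15] -> [-36, -35, -29, -21, -15, -5, 7, 8, 45] -> [45, 8, 7, -5, -15, -21, -29, -35, -36] -> [7, -5, -15, -21, -29, -35, -36] -> [7, -5, -15, -21, -29, -35] -> 6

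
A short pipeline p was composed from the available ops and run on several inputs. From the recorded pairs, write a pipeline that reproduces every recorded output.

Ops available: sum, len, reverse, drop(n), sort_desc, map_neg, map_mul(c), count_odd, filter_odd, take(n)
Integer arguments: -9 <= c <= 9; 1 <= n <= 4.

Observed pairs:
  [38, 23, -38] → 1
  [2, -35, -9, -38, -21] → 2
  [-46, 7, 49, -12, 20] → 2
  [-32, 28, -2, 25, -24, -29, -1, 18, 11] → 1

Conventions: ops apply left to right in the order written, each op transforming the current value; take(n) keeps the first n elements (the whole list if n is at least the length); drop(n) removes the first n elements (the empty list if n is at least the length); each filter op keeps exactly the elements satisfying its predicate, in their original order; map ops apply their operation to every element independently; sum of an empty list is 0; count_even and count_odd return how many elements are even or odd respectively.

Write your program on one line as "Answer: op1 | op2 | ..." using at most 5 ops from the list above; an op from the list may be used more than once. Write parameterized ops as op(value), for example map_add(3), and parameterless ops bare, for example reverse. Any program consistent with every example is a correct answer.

sort_desc | map_mul(3) | take(3) | count_odd

Check, running the answer program on each example:
  [38, 23, -38] -> [38, 23, -38] -> [114, 69, -114] -> [114, 69, -114] -> 1
  [2, -35, -9, -38, -21] -> [2, -9, -21, -35, -38] -> [6, -27, -63, -105, -114] -> [6, -27, -63] -> 2
  [-46, 7, 49, -12, 20] -> [49, 20, 7, -12, -46] -> [147, 60, 21, -36, -138] -> [147, 60, 21] -> 2
  [-32, 28, -2, 25, -24, -29, -1, 18, 11] -> [28, 25, 18, 11, -1, -2, -24, -29, -32] -> [84, 75, 54, 33, -3, -6, -72, -87, -96] -> [84, 75, 54] -> 1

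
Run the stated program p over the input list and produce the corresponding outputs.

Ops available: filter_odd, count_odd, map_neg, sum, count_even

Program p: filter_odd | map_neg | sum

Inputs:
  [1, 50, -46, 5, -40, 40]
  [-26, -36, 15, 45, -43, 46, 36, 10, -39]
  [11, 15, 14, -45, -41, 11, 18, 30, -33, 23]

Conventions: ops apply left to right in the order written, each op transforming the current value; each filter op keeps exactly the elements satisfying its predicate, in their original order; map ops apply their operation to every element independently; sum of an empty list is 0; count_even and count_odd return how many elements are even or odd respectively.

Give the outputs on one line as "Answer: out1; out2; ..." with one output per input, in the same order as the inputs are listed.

Execution, op by op:
  [1, 50, -46, 5, -40, 40] -> [1, 5] -> [-1, -5] -> -6
  [-26, -36, 15, 45, -43, 46, 36, 10, -39] -> [15, 45, -43, -39] -> [-15, -45, 43, 39] -> 22
  [11, 15, 14, -45, -41, 11, 18, 30, -33, 23] -> [11, 15, -45, -41, 11, -33, 23] -> [-11, -15, 45, 41, -11, 33, -23] -> 59

-6; 22; 59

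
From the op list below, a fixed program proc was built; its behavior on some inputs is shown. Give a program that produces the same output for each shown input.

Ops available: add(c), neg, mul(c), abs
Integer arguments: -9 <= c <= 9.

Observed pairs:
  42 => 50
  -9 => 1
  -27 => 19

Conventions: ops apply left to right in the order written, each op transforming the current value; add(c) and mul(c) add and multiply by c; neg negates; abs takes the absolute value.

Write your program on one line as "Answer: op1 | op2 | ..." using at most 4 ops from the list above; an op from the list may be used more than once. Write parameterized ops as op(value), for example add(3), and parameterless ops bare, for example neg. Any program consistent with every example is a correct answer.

add(7) | neg | add(-1) | abs

Check, running the answer program on each example:
  42 -> 49 -> -49 -> -50 -> 50
  -9 -> -2 -> 2 -> 1 -> 1
  -27 -> -20 -> 20 -> 19 -> 19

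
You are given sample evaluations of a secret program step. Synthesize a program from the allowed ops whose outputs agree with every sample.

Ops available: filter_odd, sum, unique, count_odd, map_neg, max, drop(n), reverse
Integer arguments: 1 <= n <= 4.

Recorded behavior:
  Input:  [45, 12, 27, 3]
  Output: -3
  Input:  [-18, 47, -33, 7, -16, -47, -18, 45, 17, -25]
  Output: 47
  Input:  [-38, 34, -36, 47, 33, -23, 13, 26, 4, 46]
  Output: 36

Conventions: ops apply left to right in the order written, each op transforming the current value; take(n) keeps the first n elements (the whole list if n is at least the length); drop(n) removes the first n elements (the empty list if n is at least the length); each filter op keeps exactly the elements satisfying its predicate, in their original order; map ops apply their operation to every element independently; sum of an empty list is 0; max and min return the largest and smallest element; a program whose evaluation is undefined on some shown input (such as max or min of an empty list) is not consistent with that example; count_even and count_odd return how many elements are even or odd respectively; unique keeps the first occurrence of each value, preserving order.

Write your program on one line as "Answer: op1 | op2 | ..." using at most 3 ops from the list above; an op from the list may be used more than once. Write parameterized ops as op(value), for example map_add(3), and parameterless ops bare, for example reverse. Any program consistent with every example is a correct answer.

map_neg | drop(1) | max

Check, running the answer program on each example:
  [45, 12, 27, 3] -> [-45, -12, -27, -3] -> [-12, -27, -3] -> -3
  [-18, 47, -33, 7, -16, -47, -18, 45, 17, -25] -> [18, -47, 33, -7, 16, 47, 18, -45, -17, 25] -> [-47, 33, -7, 16, 47, 18, -45, -17, 25] -> 47
  [-38, 34, -36, 47, 33, -23, 13, 26, 4, 46] -> [38, -34, 36, -47, -33, 23, -13, -26, -4, -46] -> [-34, 36, -47, -33, 23, -13, -26, -4, -46] -> 36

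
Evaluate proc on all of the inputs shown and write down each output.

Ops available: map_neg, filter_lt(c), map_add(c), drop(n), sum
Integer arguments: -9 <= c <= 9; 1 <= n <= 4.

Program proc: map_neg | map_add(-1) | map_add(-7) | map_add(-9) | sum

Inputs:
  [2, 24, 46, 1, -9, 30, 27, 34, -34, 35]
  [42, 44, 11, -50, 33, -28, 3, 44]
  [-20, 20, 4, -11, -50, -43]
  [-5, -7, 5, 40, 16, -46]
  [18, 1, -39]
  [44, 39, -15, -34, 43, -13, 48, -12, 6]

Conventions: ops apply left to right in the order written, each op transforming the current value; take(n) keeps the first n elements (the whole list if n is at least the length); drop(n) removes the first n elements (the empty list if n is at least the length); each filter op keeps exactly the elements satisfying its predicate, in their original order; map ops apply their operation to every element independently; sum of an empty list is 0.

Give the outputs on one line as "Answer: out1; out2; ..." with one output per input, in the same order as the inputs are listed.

-326; -235; -2; -105; -31; -259

Execution, op by op:
  [2, 24, 46, 1, -9, 30, 27, 34, -34, 35] -> [-2, -24, -46, -1, 9, -30, -27, -34, 34, -35] -> [-3, -25, -47, -2, 8, -31, -28, -35, 33, -36] -> [-10, -32, -54, -9, 1, -38, -35, -42, 26, -43] -> [-19, -41, -63, -18, -8, -47, -44, -51, 17, -52] -> -326
  [42, 44, 11, -50, 33, -28, 3, 44] -> [-42, -44, -11, 50, -33, 28, -3, -44] -> [-43, -45, -12, 49, -34, 27, -4, -45] -> [-50, -52, -19, 42, -41, 20, -11, -52] -> [-59, -61, -28, 33, -50, 11, -20, -61] -> -235
  [-20, 20, 4, -11, -50, -43] -> [20, -20, -4, 11, 50, 43] -> [19, -21, -5, 10, 49, 42] -> [12, -28, -12, 3, 42, 35] -> [3, -37, -21, -6, 33, 26] -> -2
  [-5, -7, 5, 40, 16, -46] -> [5, 7, -5, -40, -16, 46] -> [4, 6, -6, -41, -17, 45] -> [-3, -1, -13, -48, -24, 38] -> [-12, -10, -22, -57, -33, 29] -> -105
  [18, 1, -39] -> [-18, -1, 39] -> [-19, -2, 38] -> [-26, -9, 31] -> [-35, -18, 22] -> -31
  [44, 39, -15, -34, 43, -13, 48, -12, 6] -> [-44, -39, 15, 34, -43, 13, -48, 12, -6] -> [-45, -40, 14, 33, -44, 12, -49, 11, -7] -> [-52, -47, 7, 26, -51, 5, -56, 4, -14] -> [-61, -56, -2, 17, -60, -4, -65, -5, -23] -> -259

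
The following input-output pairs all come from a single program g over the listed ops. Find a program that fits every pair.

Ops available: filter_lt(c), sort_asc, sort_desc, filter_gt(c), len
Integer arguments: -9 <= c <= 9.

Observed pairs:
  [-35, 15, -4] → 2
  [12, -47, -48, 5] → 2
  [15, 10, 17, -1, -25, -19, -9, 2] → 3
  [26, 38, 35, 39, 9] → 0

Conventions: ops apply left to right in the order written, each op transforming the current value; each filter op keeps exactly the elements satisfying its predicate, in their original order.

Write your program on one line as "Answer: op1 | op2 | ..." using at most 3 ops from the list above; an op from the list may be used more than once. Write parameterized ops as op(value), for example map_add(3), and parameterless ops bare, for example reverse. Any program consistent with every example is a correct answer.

filter_lt(-2) | len

Check, running the answer program on each example:
  [-35, 15, -4] -> [-35, -4] -> 2
  [12, -47, -48, 5] -> [-47, -48] -> 2
  [15, 10, 17, -1, -25, -19, -9, 2] -> [-25, -19, -9] -> 3
  [26, 38, 35, 39, 9] -> [] -> 0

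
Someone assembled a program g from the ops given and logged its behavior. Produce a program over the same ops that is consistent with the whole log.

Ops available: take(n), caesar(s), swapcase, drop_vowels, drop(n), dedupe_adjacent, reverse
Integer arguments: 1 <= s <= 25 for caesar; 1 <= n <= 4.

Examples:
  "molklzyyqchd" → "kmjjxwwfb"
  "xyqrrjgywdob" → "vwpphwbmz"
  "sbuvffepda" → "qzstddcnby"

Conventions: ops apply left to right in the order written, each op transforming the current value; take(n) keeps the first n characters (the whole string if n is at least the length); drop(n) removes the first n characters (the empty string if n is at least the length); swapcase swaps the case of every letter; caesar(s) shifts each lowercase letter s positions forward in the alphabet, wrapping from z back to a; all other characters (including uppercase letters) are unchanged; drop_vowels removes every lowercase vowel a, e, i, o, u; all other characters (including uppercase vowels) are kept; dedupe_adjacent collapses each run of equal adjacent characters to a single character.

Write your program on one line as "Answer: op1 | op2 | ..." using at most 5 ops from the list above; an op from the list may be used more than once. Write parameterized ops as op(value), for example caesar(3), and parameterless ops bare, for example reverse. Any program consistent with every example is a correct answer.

caesar(16) | caesar(12) | caesar(22) | drop_vowels

Check, running the answer program on each example:
  "molklzyyqchd" -> "cebabpoogsxt" -> "oqnmnbaasejf" -> "kmjijxwwoafb" -> "kmjjxwwfb"
  "xyqrrjgywdob" -> "noghhzwomter" -> "zasttliayfqd" -> "vwopphewubmz" -> "vwpphwbmz"
  "sbuvffepda" -> "irklvvuftq" -> "udwxhhgrfc" -> "qzstddcnby" -> "qzstddcnby"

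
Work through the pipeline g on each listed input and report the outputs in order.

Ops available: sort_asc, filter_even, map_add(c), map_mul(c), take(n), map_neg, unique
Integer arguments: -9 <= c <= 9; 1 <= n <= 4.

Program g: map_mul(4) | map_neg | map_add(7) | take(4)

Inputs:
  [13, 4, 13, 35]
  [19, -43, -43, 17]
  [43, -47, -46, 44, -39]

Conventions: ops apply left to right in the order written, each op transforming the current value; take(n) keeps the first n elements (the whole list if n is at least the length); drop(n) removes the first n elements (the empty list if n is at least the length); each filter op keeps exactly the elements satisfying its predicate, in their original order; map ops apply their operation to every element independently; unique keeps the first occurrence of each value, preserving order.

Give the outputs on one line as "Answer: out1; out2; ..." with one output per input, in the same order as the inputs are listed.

[-45, -9, -45, -133]; [-69, 179, 179, -61]; [-165, 195, 191, -169]

Execution, op by op:
  [13, 4, 13, 35] -> [52, 16, 52, 140] -> [-52, -16, -52, -140] -> [-45, -9, -45, -133] -> [-45, -9, -45, -133]
  [19, -43, -43, 17] -> [76, -172, -172, 68] -> [-76, 172, 172, -68] -> [-69, 179, 179, -61] -> [-69, 179, 179, -61]
  [43, -47, -46, 44, -39] -> [172, -188, -184, 176, -156] -> [-172, 188, 184, -176, 156] -> [-165, 195, 191, -169, 163] -> [-165, 195, 191, -169]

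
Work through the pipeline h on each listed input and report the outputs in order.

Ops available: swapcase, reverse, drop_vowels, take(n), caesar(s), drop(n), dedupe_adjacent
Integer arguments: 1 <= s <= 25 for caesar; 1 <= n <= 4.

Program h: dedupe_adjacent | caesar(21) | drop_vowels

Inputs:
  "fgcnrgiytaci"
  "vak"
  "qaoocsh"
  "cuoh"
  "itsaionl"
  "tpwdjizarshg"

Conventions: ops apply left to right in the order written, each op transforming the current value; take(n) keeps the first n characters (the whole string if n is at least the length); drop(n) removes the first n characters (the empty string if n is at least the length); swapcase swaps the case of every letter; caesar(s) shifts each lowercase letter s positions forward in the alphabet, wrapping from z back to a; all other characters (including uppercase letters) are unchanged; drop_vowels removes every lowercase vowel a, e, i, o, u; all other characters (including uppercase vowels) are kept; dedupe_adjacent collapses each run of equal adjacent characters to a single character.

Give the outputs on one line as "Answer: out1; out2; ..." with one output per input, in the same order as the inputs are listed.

Execution, op by op:
  "fgcnrgiytaci" -> "fgcnrgiytaci" -> "abximbdtovxd" -> "bxmbdtvxd"
  "vak" -> "vak" -> "qvf" -> "qvf"
  "qaoocsh" -> "qaocsh" -> "lvjxnc" -> "lvjxnc"
  "cuoh" -> "cuoh" -> "xpjc" -> "xpjc"
  "itsaionl" -> "itsaionl" -> "donvdjig" -> "dnvdjg"
  "tpwdjizarshg" -> "tpwdjizarshg" -> "okryeduvmncb" -> "krydvmncb"

"bxmbdtvxd"; "qvf"; "lvjxnc"; "xpjc"; "dnvdjg"; "krydvmncb"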